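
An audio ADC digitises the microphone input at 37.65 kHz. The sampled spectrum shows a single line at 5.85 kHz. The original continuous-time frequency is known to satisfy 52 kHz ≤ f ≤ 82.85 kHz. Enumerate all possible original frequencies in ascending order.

69.45 kHz, 81.15 kHz

Frequencies that alias to 5.85 kHz are k·fs ± 5.85 kHz for integer k ≥ 0.
k=0: 5.85 kHz.
k=1: 31.8 kHz, 43.5 kHz.
k=2: 69.45 kHz, 81.15 kHz.
k=3: 107.1 kHz, 118.8 kHz.
Within [52 kHz, 82.85 kHz]: 69.45 kHz, 81.15 kHz.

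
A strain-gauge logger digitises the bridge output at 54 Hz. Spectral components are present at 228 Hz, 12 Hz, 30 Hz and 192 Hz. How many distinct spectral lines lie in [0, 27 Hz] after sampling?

fs/2 = 27 Hz.
228 Hz mod fs = 12 Hz.
12 Hz ≤ fs/2 = 27 Hz, appears at 12 Hz.
12 Hz ≤ fs/2 = 27 Hz, passes unchanged.
30 Hz > fs/2 = 27 Hz, folds to fs − 30 Hz = 24 Hz.
192 Hz mod fs = 30 Hz.
30 Hz > fs/2 = 27 Hz, folds to fs − 30 Hz = 24 Hz.
Distinct values: {12 Hz, 24 Hz} → 2.

2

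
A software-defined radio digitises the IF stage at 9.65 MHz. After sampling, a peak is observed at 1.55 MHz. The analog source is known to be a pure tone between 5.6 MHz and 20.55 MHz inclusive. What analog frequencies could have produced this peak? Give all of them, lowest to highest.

Frequencies that alias to 1.55 MHz are k·fs ± 1.55 MHz for integer k ≥ 0.
k=0: 1.55 MHz.
k=1: 8.1 MHz, 11.2 MHz.
k=2: 17.75 MHz, 20.85 MHz.
k=3: 27.4 MHz, 30.5 MHz.
Within [5.6 MHz, 20.55 MHz]: 8.1 MHz, 11.2 MHz, 17.75 MHz.

8.1 MHz, 11.2 MHz, 17.75 MHz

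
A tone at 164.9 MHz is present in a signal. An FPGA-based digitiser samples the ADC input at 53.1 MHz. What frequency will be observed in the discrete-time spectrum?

164.9 MHz mod fs = 5.6 MHz.
5.6 MHz ≤ fs/2 = 26.55 MHz, appears at 5.6 MHz.

5.6 MHz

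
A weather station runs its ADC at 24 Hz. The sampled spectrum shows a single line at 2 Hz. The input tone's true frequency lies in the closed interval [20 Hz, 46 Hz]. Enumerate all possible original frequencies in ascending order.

Frequencies that alias to 2 Hz are k·fs ± 2 Hz for integer k ≥ 0.
k=0: 2 Hz.
k=1: 22 Hz, 26 Hz.
k=2: 46 Hz, 50 Hz.
k=3: 70 Hz, 74 Hz.
Within [20 Hz, 46 Hz]: 22 Hz, 26 Hz, 46 Hz.

22 Hz, 26 Hz, 46 Hz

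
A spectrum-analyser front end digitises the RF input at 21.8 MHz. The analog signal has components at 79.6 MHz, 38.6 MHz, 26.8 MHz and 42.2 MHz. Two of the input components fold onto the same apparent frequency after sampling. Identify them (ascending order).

fs/2 = 10.9 MHz.
79.6 MHz mod fs = 14.2 MHz.
14.2 MHz > fs/2 = 10.9 MHz, folds to fs − 14.2 MHz = 7.6 MHz.
38.6 MHz mod fs = 16.8 MHz.
16.8 MHz > fs/2 = 10.9 MHz, folds to fs − 16.8 MHz = 5 MHz.
26.8 MHz mod fs = 5 MHz.
5 MHz ≤ fs/2 = 10.9 MHz, appears at 5 MHz.
42.2 MHz mod fs = 20.4 MHz.
20.4 MHz > fs/2 = 10.9 MHz, folds to fs − 20.4 MHz = 1.4 MHz.
26.8 MHz and 38.6 MHz both map to 5 MHz.

26.8 MHz, 38.6 MHz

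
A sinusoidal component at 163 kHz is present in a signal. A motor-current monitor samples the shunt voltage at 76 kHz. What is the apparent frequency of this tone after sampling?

163 kHz mod fs = 11 kHz.
11 kHz ≤ fs/2 = 38 kHz, appears at 11 kHz.

11 kHz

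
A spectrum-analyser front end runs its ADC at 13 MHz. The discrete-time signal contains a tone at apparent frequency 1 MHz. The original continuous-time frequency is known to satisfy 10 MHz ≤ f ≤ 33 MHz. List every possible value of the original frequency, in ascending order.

12 MHz, 14 MHz, 25 MHz, 27 MHz

Frequencies that alias to 1 MHz are k·fs ± 1 MHz for integer k ≥ 0.
k=0: 1 MHz.
k=1: 12 MHz, 14 MHz.
k=2: 25 MHz, 27 MHz.
k=3: 38 MHz, 40 MHz.
Within [10 MHz, 33 MHz]: 12 MHz, 14 MHz, 25 MHz, 27 MHz.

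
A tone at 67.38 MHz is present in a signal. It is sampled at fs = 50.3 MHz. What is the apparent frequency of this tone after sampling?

17.08 MHz

67.38 MHz mod fs = 17.08 MHz.
17.08 MHz ≤ fs/2 = 25.15 MHz, appears at 17.08 MHz.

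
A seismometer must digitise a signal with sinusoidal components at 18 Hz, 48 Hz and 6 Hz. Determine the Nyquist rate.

96 Hz

Highest-frequency component: 48 Hz.
Nyquist rate = 2 × 48 Hz = 96 Hz.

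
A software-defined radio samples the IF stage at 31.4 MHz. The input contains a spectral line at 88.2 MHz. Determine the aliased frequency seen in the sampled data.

88.2 MHz mod fs = 25.4 MHz.
25.4 MHz > fs/2 = 15.7 MHz, folds to fs − 25.4 MHz = 6 MHz.

6 MHz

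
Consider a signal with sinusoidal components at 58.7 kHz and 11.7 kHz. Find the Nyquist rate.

Highest-frequency component: 58.7 kHz.
Nyquist rate = 2 × 58.7 kHz = 117.4 kHz.

117.4 kHz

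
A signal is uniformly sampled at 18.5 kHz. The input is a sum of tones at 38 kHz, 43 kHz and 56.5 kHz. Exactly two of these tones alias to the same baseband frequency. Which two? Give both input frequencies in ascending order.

fs/2 = 9.25 kHz.
38 kHz mod fs = 1 kHz.
1 kHz ≤ fs/2 = 9.25 kHz, appears at 1 kHz.
43 kHz mod fs = 6 kHz.
6 kHz ≤ fs/2 = 9.25 kHz, appears at 6 kHz.
56.5 kHz mod fs = 1 kHz.
1 kHz ≤ fs/2 = 9.25 kHz, appears at 1 kHz.
38 kHz and 56.5 kHz both map to 1 kHz.

38 kHz, 56.5 kHz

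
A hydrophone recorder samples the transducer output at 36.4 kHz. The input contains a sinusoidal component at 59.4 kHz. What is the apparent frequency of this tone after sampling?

13.4 kHz

59.4 kHz mod fs = 23 kHz.
23 kHz > fs/2 = 18.2 kHz, folds to fs − 23 kHz = 13.4 kHz.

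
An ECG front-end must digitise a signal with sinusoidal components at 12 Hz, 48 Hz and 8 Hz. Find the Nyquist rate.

Highest-frequency component: 48 Hz.
Nyquist rate = 2 × 48 Hz = 96 Hz.

96 Hz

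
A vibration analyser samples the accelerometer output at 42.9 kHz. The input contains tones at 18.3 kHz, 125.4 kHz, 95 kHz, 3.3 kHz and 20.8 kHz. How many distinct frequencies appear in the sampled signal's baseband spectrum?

4

fs/2 = 21.45 kHz.
18.3 kHz ≤ fs/2 = 21.45 kHz, passes unchanged.
125.4 kHz mod fs = 39.6 kHz.
39.6 kHz > fs/2 = 21.45 kHz, folds to fs − 39.6 kHz = 3.3 kHz.
95 kHz mod fs = 9.2 kHz.
9.2 kHz ≤ fs/2 = 21.45 kHz, appears at 9.2 kHz.
3.3 kHz ≤ fs/2 = 21.45 kHz, passes unchanged.
20.8 kHz ≤ fs/2 = 21.45 kHz, passes unchanged.
Distinct values: {3.3 kHz, 9.2 kHz, 18.3 kHz, 20.8 kHz} → 4.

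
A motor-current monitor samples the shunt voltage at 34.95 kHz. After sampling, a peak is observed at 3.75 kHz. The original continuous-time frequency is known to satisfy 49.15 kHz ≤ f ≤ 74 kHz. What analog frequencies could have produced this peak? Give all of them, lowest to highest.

Frequencies that alias to 3.75 kHz are k·fs ± 3.75 kHz for integer k ≥ 0.
k=0: 3.75 kHz.
k=1: 31.2 kHz, 38.7 kHz.
k=2: 66.15 kHz, 73.65 kHz.
k=3: 101.1 kHz, 108.6 kHz.
Within [49.15 kHz, 74 kHz]: 66.15 kHz, 73.65 kHz.

66.15 kHz, 73.65 kHz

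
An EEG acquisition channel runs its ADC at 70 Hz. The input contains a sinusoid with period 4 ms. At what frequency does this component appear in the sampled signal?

30 Hz

T = 4 ms → f = 1/T = 250 Hz.
250 Hz mod fs = 40 Hz.
40 Hz > fs/2 = 35 Hz, folds to fs − 40 Hz = 30 Hz.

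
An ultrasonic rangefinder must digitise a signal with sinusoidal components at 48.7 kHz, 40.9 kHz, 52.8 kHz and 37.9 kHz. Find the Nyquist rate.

105.6 kHz

Highest-frequency component: 52.8 kHz.
Nyquist rate = 2 × 52.8 kHz = 105.6 kHz.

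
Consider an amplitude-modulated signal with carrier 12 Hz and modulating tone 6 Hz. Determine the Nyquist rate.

AM sidebands sit at fc ± fm = 6 Hz and 18 Hz.
Highest-frequency component: 18 Hz.
Nyquist rate = 2 × 18 Hz = 36 Hz.

36 Hz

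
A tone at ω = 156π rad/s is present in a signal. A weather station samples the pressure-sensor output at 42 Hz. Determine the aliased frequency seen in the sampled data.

ω = 156π rad/s → f = ω/(2π) = 78 Hz.
78 Hz mod fs = 36 Hz.
36 Hz > fs/2 = 21 Hz, folds to fs − 36 Hz = 6 Hz.

6 Hz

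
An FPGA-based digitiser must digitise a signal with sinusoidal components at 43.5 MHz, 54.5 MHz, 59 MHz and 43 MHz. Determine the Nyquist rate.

118 MHz

Highest-frequency component: 59 MHz.
Nyquist rate = 2 × 59 MHz = 118 MHz.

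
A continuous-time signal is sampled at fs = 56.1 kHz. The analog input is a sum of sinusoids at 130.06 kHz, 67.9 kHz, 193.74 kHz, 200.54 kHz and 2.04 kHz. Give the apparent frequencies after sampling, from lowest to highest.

fs/2 = 28.05 kHz.
130.06 kHz mod fs = 17.86 kHz.
17.86 kHz ≤ fs/2 = 28.05 kHz, appears at 17.86 kHz.
67.9 kHz mod fs = 11.8 kHz.
11.8 kHz ≤ fs/2 = 28.05 kHz, appears at 11.8 kHz.
193.74 kHz mod fs = 25.44 kHz.
25.44 kHz ≤ fs/2 = 28.05 kHz, appears at 25.44 kHz.
200.54 kHz mod fs = 32.24 kHz.
32.24 kHz > fs/2 = 28.05 kHz, folds to fs − 32.24 kHz = 23.86 kHz.
2.04 kHz ≤ fs/2 = 28.05 kHz, passes unchanged.
Distinct values: {2.04 kHz, 11.8 kHz, 17.86 kHz, 23.86 kHz, 25.44 kHz}.

2.04 kHz, 11.8 kHz, 17.86 kHz, 23.86 kHz, 25.44 kHz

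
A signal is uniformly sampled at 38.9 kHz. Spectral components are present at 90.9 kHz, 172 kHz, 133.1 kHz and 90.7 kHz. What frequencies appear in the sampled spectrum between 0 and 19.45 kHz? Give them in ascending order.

12.9 kHz, 13.1 kHz, 16.4 kHz

fs/2 = 19.45 kHz.
90.9 kHz mod fs = 13.1 kHz.
13.1 kHz ≤ fs/2 = 19.45 kHz, appears at 13.1 kHz.
172 kHz mod fs = 16.4 kHz.
16.4 kHz ≤ fs/2 = 19.45 kHz, appears at 16.4 kHz.
133.1 kHz mod fs = 16.4 kHz.
16.4 kHz ≤ fs/2 = 19.45 kHz, appears at 16.4 kHz.
90.7 kHz mod fs = 12.9 kHz.
12.9 kHz ≤ fs/2 = 19.45 kHz, appears at 12.9 kHz.
Distinct values: {12.9 kHz, 13.1 kHz, 16.4 kHz}.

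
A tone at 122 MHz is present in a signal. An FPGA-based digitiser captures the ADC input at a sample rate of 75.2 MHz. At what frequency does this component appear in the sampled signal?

122 MHz mod fs = 46.8 MHz.
46.8 MHz > fs/2 = 37.6 MHz, folds to fs − 46.8 MHz = 28.4 MHz.

28.4 MHz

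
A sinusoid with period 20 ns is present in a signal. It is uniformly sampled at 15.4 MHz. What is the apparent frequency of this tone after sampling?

3.8 MHz

T = 20 ns → f = 1/T = 50 MHz.
50 MHz mod fs = 3.8 MHz.
3.8 MHz ≤ fs/2 = 7.7 MHz, appears at 3.8 MHz.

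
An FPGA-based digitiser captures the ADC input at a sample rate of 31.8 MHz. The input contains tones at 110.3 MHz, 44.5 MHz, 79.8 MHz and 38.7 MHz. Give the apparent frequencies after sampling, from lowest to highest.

fs/2 = 15.9 MHz.
110.3 MHz mod fs = 14.9 MHz.
14.9 MHz ≤ fs/2 = 15.9 MHz, appears at 14.9 MHz.
44.5 MHz mod fs = 12.7 MHz.
12.7 MHz ≤ fs/2 = 15.9 MHz, appears at 12.7 MHz.
79.8 MHz mod fs = 16.2 MHz.
16.2 MHz > fs/2 = 15.9 MHz, folds to fs − 16.2 MHz = 15.6 MHz.
38.7 MHz mod fs = 6.9 MHz.
6.9 MHz ≤ fs/2 = 15.9 MHz, appears at 6.9 MHz.
Distinct values: {6.9 MHz, 12.7 MHz, 14.9 MHz, 15.6 MHz}.

6.9 MHz, 12.7 MHz, 14.9 MHz, 15.6 MHz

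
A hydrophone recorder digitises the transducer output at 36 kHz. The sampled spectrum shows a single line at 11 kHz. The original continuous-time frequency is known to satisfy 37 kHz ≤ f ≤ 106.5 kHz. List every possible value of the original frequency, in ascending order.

Frequencies that alias to 11 kHz are k·fs ± 11 kHz for integer k ≥ 0.
k=0: 11 kHz.
k=1: 25 kHz, 47 kHz.
k=2: 61 kHz, 83 kHz.
k=3: 97 kHz, 119 kHz.
k=4: 133 kHz, 155 kHz.
Within [37 kHz, 106.5 kHz]: 47 kHz, 61 kHz, 83 kHz, 97 kHz.

47 kHz, 61 kHz, 83 kHz, 97 kHz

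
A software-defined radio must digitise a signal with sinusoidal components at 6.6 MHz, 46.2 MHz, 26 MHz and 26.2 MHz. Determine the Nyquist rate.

Highest-frequency component: 46.2 MHz.
Nyquist rate = 2 × 46.2 MHz = 92.4 MHz.

92.4 MHz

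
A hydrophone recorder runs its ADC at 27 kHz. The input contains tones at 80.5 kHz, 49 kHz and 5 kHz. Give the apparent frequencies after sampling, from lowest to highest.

0.5 kHz, 5 kHz

fs/2 = 13.5 kHz.
80.5 kHz mod fs = 26.5 kHz.
26.5 kHz > fs/2 = 13.5 kHz, folds to fs − 26.5 kHz = 0.5 kHz.
49 kHz mod fs = 22 kHz.
22 kHz > fs/2 = 13.5 kHz, folds to fs − 22 kHz = 5 kHz.
5 kHz ≤ fs/2 = 13.5 kHz, passes unchanged.
Distinct values: {0.5 kHz, 5 kHz}.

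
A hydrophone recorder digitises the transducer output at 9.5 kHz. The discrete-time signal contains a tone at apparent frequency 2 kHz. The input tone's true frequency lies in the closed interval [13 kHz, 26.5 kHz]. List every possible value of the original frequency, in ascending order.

17 kHz, 21 kHz, 26.5 kHz

Frequencies that alias to 2 kHz are k·fs ± 2 kHz for integer k ≥ 0.
k=0: 2 kHz.
k=1: 7.5 kHz, 11.5 kHz.
k=2: 17 kHz, 21 kHz.
k=3: 26.5 kHz, 30.5 kHz.
k=4: 36 kHz, 40 kHz.
Within [13 kHz, 26.5 kHz]: 17 kHz, 21 kHz, 26.5 kHz.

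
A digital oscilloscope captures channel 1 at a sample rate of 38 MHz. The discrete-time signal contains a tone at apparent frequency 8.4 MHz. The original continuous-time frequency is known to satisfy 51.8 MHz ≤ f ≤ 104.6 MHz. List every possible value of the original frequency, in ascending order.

67.6 MHz, 84.4 MHz

Frequencies that alias to 8.4 MHz are k·fs ± 8.4 MHz for integer k ≥ 0.
k=0: 8.4 MHz.
k=1: 29.6 MHz, 46.4 MHz.
k=2: 67.6 MHz, 84.4 MHz.
k=3: 105.6 MHz, 122.4 MHz.
Within [51.8 MHz, 104.6 MHz]: 67.6 MHz, 84.4 MHz.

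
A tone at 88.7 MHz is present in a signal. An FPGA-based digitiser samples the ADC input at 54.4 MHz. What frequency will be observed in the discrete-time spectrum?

20.1 MHz

88.7 MHz mod fs = 34.3 MHz.
34.3 MHz > fs/2 = 27.2 MHz, folds to fs − 34.3 MHz = 20.1 MHz.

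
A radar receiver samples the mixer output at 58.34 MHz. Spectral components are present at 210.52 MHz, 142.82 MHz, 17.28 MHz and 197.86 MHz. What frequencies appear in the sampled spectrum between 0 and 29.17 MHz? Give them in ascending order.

17.28 MHz, 22.84 MHz, 26.14 MHz

fs/2 = 29.17 MHz.
210.52 MHz mod fs = 35.5 MHz.
35.5 MHz > fs/2 = 29.17 MHz, folds to fs − 35.5 MHz = 22.84 MHz.
142.82 MHz mod fs = 26.14 MHz.
26.14 MHz ≤ fs/2 = 29.17 MHz, appears at 26.14 MHz.
17.28 MHz ≤ fs/2 = 29.17 MHz, passes unchanged.
197.86 MHz mod fs = 22.84 MHz.
22.84 MHz ≤ fs/2 = 29.17 MHz, appears at 22.84 MHz.
Distinct values: {17.28 MHz, 22.84 MHz, 26.14 MHz}.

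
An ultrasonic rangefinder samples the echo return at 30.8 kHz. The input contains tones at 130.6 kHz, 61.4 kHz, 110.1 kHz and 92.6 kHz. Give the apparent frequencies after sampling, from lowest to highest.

fs/2 = 15.4 kHz.
130.6 kHz mod fs = 7.4 kHz.
7.4 kHz ≤ fs/2 = 15.4 kHz, appears at 7.4 kHz.
61.4 kHz mod fs = 30.6 kHz.
30.6 kHz > fs/2 = 15.4 kHz, folds to fs − 30.6 kHz = 0.2 kHz.
110.1 kHz mod fs = 17.7 kHz.
17.7 kHz > fs/2 = 15.4 kHz, folds to fs − 17.7 kHz = 13.1 kHz.
92.6 kHz mod fs = 0.2 kHz.
0.2 kHz ≤ fs/2 = 15.4 kHz, appears at 0.2 kHz.
Distinct values: {0.2 kHz, 7.4 kHz, 13.1 kHz}.

0.2 kHz, 7.4 kHz, 13.1 kHz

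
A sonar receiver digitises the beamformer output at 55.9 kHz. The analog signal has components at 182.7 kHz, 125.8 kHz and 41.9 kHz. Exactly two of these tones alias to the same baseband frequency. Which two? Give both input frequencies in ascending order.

41.9 kHz, 125.8 kHz

fs/2 = 27.95 kHz.
182.7 kHz mod fs = 15 kHz.
15 kHz ≤ fs/2 = 27.95 kHz, appears at 15 kHz.
125.8 kHz mod fs = 14 kHz.
14 kHz ≤ fs/2 = 27.95 kHz, appears at 14 kHz.
41.9 kHz > fs/2 = 27.95 kHz, folds to fs − 41.9 kHz = 14 kHz.
41.9 kHz and 125.8 kHz both map to 14 kHz.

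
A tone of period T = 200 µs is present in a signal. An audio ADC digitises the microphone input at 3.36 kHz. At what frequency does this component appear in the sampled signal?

1.64 kHz

T = 200 µs → f = 1/T = 5 kHz.
5 kHz mod fs = 1.64 kHz.
1.64 kHz ≤ fs/2 = 1.68 kHz, appears at 1.64 kHz.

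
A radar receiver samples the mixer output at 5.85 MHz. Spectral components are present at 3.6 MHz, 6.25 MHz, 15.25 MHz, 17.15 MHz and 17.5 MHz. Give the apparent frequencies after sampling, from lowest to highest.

0.05 MHz, 0.4 MHz, 2.25 MHz, 2.3 MHz

fs/2 = 2.925 MHz.
3.6 MHz > fs/2 = 2.925 MHz, folds to fs − 3.6 MHz = 2.25 MHz.
6.25 MHz mod fs = 0.4 MHz.
0.4 MHz ≤ fs/2 = 2.925 MHz, appears at 0.4 MHz.
15.25 MHz mod fs = 3.55 MHz.
3.55 MHz > fs/2 = 2.925 MHz, folds to fs − 3.55 MHz = 2.3 MHz.
17.15 MHz mod fs = 5.45 MHz.
5.45 MHz > fs/2 = 2.925 MHz, folds to fs − 5.45 MHz = 0.4 MHz.
17.5 MHz mod fs = 5.8 MHz.
5.8 MHz > fs/2 = 2.925 MHz, folds to fs − 5.8 MHz = 0.05 MHz.
Distinct values: {0.05 MHz, 0.4 MHz, 2.25 MHz, 2.3 MHz}.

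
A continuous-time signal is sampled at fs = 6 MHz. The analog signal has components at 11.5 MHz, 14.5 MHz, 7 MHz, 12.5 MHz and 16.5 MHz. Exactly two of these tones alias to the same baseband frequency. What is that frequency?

0.5 MHz

fs/2 = 3 MHz.
11.5 MHz mod fs = 5.5 MHz.
5.5 MHz > fs/2 = 3 MHz, folds to fs − 5.5 MHz = 0.5 MHz.
14.5 MHz mod fs = 2.5 MHz.
2.5 MHz ≤ fs/2 = 3 MHz, appears at 2.5 MHz.
7 MHz mod fs = 1 MHz.
1 MHz ≤ fs/2 = 3 MHz, appears at 1 MHz.
12.5 MHz mod fs = 0.5 MHz.
0.5 MHz ≤ fs/2 = 3 MHz, appears at 0.5 MHz.
16.5 MHz mod fs = 4.5 MHz.
4.5 MHz > fs/2 = 3 MHz, folds to fs − 4.5 MHz = 1.5 MHz.
11.5 MHz and 12.5 MHz both map to 0.5 MHz.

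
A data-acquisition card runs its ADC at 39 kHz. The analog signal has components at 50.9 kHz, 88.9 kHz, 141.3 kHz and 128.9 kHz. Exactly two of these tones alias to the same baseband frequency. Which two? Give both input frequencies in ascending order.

50.9 kHz, 128.9 kHz

fs/2 = 19.5 kHz.
50.9 kHz mod fs = 11.9 kHz.
11.9 kHz ≤ fs/2 = 19.5 kHz, appears at 11.9 kHz.
88.9 kHz mod fs = 10.9 kHz.
10.9 kHz ≤ fs/2 = 19.5 kHz, appears at 10.9 kHz.
141.3 kHz mod fs = 24.3 kHz.
24.3 kHz > fs/2 = 19.5 kHz, folds to fs − 24.3 kHz = 14.7 kHz.
128.9 kHz mod fs = 11.9 kHz.
11.9 kHz ≤ fs/2 = 19.5 kHz, appears at 11.9 kHz.
50.9 kHz and 128.9 kHz both map to 11.9 kHz.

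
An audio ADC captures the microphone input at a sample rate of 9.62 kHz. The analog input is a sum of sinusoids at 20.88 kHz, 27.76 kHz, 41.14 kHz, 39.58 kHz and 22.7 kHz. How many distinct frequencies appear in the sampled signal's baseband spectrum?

4

fs/2 = 4.81 kHz.
20.88 kHz mod fs = 1.64 kHz.
1.64 kHz ≤ fs/2 = 4.81 kHz, appears at 1.64 kHz.
27.76 kHz mod fs = 8.52 kHz.
8.52 kHz > fs/2 = 4.81 kHz, folds to fs − 8.52 kHz = 1.1 kHz.
41.14 kHz mod fs = 2.66 kHz.
2.66 kHz ≤ fs/2 = 4.81 kHz, appears at 2.66 kHz.
39.58 kHz mod fs = 1.1 kHz.
1.1 kHz ≤ fs/2 = 4.81 kHz, appears at 1.1 kHz.
22.7 kHz mod fs = 3.46 kHz.
3.46 kHz ≤ fs/2 = 4.81 kHz, appears at 3.46 kHz.
Distinct values: {1.1 kHz, 1.64 kHz, 2.66 kHz, 3.46 kHz} → 4.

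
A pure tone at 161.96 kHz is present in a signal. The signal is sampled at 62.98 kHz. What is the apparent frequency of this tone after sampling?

26.98 kHz

161.96 kHz mod fs = 36 kHz.
36 kHz > fs/2 = 31.49 kHz, folds to fs − 36 kHz = 26.98 kHz.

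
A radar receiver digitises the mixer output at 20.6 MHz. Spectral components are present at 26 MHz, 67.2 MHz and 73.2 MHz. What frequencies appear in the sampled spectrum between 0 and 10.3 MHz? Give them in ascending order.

fs/2 = 10.3 MHz.
26 MHz mod fs = 5.4 MHz.
5.4 MHz ≤ fs/2 = 10.3 MHz, appears at 5.4 MHz.
67.2 MHz mod fs = 5.4 MHz.
5.4 MHz ≤ fs/2 = 10.3 MHz, appears at 5.4 MHz.
73.2 MHz mod fs = 11.4 MHz.
11.4 MHz > fs/2 = 10.3 MHz, folds to fs − 11.4 MHz = 9.2 MHz.
Distinct values: {5.4 MHz, 9.2 MHz}.

5.4 MHz, 9.2 MHz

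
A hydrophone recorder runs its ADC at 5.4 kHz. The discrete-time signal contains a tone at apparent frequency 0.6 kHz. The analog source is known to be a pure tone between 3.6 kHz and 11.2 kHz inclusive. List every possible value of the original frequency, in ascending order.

4.8 kHz, 6 kHz, 10.2 kHz

Frequencies that alias to 0.6 kHz are k·fs ± 0.6 kHz for integer k ≥ 0.
k=0: 0.6 kHz.
k=1: 4.8 kHz, 6 kHz.
k=2: 10.2 kHz, 11.4 kHz.
k=3: 15.6 kHz, 16.8 kHz.
Within [3.6 kHz, 11.2 kHz]: 4.8 kHz, 6 kHz, 10.2 kHz.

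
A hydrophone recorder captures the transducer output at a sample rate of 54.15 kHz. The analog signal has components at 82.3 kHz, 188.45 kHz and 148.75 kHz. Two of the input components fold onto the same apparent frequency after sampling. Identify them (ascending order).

82.3 kHz, 188.45 kHz

fs/2 = 27.075 kHz.
82.3 kHz mod fs = 28.15 kHz.
28.15 kHz > fs/2 = 27.075 kHz, folds to fs − 28.15 kHz = 26 kHz.
188.45 kHz mod fs = 26 kHz.
26 kHz ≤ fs/2 = 27.075 kHz, appears at 26 kHz.
148.75 kHz mod fs = 40.45 kHz.
40.45 kHz > fs/2 = 27.075 kHz, folds to fs − 40.45 kHz = 13.7 kHz.
82.3 kHz and 188.45 kHz both map to 26 kHz.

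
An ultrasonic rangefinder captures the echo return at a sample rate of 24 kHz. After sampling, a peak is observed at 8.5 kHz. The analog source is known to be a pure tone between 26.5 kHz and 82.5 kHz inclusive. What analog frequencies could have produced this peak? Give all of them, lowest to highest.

32.5 kHz, 39.5 kHz, 56.5 kHz, 63.5 kHz, 80.5 kHz

Frequencies that alias to 8.5 kHz are k·fs ± 8.5 kHz for integer k ≥ 0.
k=0: 8.5 kHz.
k=1: 15.5 kHz, 32.5 kHz.
k=2: 39.5 kHz, 56.5 kHz.
k=3: 63.5 kHz, 80.5 kHz.
k=4: 87.5 kHz, 104.5 kHz.
Within [26.5 kHz, 82.5 kHz]: 32.5 kHz, 39.5 kHz, 56.5 kHz, 63.5 kHz, 80.5 kHz.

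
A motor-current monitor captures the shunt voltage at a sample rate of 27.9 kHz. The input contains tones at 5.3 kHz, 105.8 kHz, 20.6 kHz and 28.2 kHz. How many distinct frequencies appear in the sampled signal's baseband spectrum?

fs/2 = 13.95 kHz.
5.3 kHz ≤ fs/2 = 13.95 kHz, passes unchanged.
105.8 kHz mod fs = 22.1 kHz.
22.1 kHz > fs/2 = 13.95 kHz, folds to fs − 22.1 kHz = 5.8 kHz.
20.6 kHz > fs/2 = 13.95 kHz, folds to fs − 20.6 kHz = 7.3 kHz.
28.2 kHz mod fs = 0.3 kHz.
0.3 kHz ≤ fs/2 = 13.95 kHz, appears at 0.3 kHz.
Distinct values: {0.3 kHz, 5.3 kHz, 5.8 kHz, 7.3 kHz} → 4.

4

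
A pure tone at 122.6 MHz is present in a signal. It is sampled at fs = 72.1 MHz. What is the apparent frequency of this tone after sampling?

122.6 MHz mod fs = 50.5 MHz.
50.5 MHz > fs/2 = 36.05 MHz, folds to fs − 50.5 MHz = 21.6 MHz.

21.6 MHz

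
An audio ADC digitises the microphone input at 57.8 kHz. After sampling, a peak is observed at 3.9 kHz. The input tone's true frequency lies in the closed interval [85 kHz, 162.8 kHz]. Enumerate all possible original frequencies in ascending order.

111.7 kHz, 119.5 kHz

Frequencies that alias to 3.9 kHz are k·fs ± 3.9 kHz for integer k ≥ 0.
k=0: 3.9 kHz.
k=1: 53.9 kHz, 61.7 kHz.
k=2: 111.7 kHz, 119.5 kHz.
k=3: 169.5 kHz, 177.3 kHz.
Within [85 kHz, 162.8 kHz]: 111.7 kHz, 119.5 kHz.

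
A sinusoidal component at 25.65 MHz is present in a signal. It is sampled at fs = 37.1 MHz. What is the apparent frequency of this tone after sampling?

11.45 MHz

25.65 MHz > fs/2 = 18.55 MHz, folds to fs − 25.65 MHz = 11.45 MHz.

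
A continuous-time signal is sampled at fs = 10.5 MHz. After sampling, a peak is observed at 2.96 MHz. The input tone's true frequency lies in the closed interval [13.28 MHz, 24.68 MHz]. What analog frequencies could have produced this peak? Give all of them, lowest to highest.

Frequencies that alias to 2.96 MHz are k·fs ± 2.96 MHz for integer k ≥ 0.
k=0: 2.96 MHz.
k=1: 7.54 MHz, 13.46 MHz.
k=2: 18.04 MHz, 23.96 MHz.
k=3: 28.54 MHz, 34.46 MHz.
Within [13.28 MHz, 24.68 MHz]: 13.46 MHz, 18.04 MHz, 23.96 MHz.

13.46 MHz, 18.04 MHz, 23.96 MHz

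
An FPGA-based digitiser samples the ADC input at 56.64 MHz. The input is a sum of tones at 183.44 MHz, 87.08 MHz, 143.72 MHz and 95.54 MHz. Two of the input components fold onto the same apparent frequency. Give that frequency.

fs/2 = 28.32 MHz.
183.44 MHz mod fs = 13.52 MHz.
13.52 MHz ≤ fs/2 = 28.32 MHz, appears at 13.52 MHz.
87.08 MHz mod fs = 30.44 MHz.
30.44 MHz > fs/2 = 28.32 MHz, folds to fs − 30.44 MHz = 26.2 MHz.
143.72 MHz mod fs = 30.44 MHz.
30.44 MHz > fs/2 = 28.32 MHz, folds to fs − 30.44 MHz = 26.2 MHz.
95.54 MHz mod fs = 38.9 MHz.
38.9 MHz > fs/2 = 28.32 MHz, folds to fs − 38.9 MHz = 17.74 MHz.
87.08 MHz and 143.72 MHz both map to 26.2 MHz.

26.2 MHz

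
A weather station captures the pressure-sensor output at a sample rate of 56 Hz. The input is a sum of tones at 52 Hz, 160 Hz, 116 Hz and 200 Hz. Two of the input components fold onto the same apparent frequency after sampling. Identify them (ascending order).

52 Hz, 116 Hz

fs/2 = 28 Hz.
52 Hz > fs/2 = 28 Hz, folds to fs − 52 Hz = 4 Hz.
160 Hz mod fs = 48 Hz.
48 Hz > fs/2 = 28 Hz, folds to fs − 48 Hz = 8 Hz.
116 Hz mod fs = 4 Hz.
4 Hz ≤ fs/2 = 28 Hz, appears at 4 Hz.
200 Hz mod fs = 32 Hz.
32 Hz > fs/2 = 28 Hz, folds to fs − 32 Hz = 24 Hz.
52 Hz and 116 Hz both map to 4 Hz.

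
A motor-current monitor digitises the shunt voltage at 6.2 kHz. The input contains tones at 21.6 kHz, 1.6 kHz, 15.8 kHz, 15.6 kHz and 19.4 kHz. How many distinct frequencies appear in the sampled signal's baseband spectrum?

fs/2 = 3.1 kHz.
21.6 kHz mod fs = 3 kHz.
3 kHz ≤ fs/2 = 3.1 kHz, appears at 3 kHz.
1.6 kHz ≤ fs/2 = 3.1 kHz, passes unchanged.
15.8 kHz mod fs = 3.4 kHz.
3.4 kHz > fs/2 = 3.1 kHz, folds to fs − 3.4 kHz = 2.8 kHz.
15.6 kHz mod fs = 3.2 kHz.
3.2 kHz > fs/2 = 3.1 kHz, folds to fs − 3.2 kHz = 3 kHz.
19.4 kHz mod fs = 0.8 kHz.
0.8 kHz ≤ fs/2 = 3.1 kHz, appears at 0.8 kHz.
Distinct values: {0.8 kHz, 1.6 kHz, 2.8 kHz, 3 kHz} → 4.

4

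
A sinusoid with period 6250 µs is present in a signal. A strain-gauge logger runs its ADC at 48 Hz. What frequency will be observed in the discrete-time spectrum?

T = 6250 µs → f = 1/T = 160 Hz.
160 Hz mod fs = 16 Hz.
16 Hz ≤ fs/2 = 24 Hz, appears at 16 Hz.

16 Hz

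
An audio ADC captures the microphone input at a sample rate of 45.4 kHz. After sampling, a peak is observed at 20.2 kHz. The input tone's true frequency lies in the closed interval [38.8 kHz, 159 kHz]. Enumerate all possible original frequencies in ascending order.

65.6 kHz, 70.6 kHz, 111 kHz, 116 kHz, 156.4 kHz

Frequencies that alias to 20.2 kHz are k·fs ± 20.2 kHz for integer k ≥ 0.
k=0: 20.2 kHz.
k=1: 25.2 kHz, 65.6 kHz.
k=2: 70.6 kHz, 111 kHz.
k=3: 116 kHz, 156.4 kHz.
k=4: 161.4 kHz, 201.8 kHz.
Within [38.8 kHz, 159 kHz]: 65.6 kHz, 70.6 kHz, 111 kHz, 116 kHz, 156.4 kHz.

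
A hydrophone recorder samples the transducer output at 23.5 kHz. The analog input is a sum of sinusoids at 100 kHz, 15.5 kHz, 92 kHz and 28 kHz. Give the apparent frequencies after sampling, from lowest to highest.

fs/2 = 11.75 kHz.
100 kHz mod fs = 6 kHz.
6 kHz ≤ fs/2 = 11.75 kHz, appears at 6 kHz.
15.5 kHz > fs/2 = 11.75 kHz, folds to fs − 15.5 kHz = 8 kHz.
92 kHz mod fs = 21.5 kHz.
21.5 kHz > fs/2 = 11.75 kHz, folds to fs − 21.5 kHz = 2 kHz.
28 kHz mod fs = 4.5 kHz.
4.5 kHz ≤ fs/2 = 11.75 kHz, appears at 4.5 kHz.
Distinct values: {2 kHz, 4.5 kHz, 6 kHz, 8 kHz}.

2 kHz, 4.5 kHz, 6 kHz, 8 kHz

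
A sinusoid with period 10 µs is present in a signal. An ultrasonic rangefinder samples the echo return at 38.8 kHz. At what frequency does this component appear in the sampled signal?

16.4 kHz

T = 10 µs → f = 1/T = 100 kHz.
100 kHz mod fs = 22.4 kHz.
22.4 kHz > fs/2 = 19.4 kHz, folds to fs − 22.4 kHz = 16.4 kHz.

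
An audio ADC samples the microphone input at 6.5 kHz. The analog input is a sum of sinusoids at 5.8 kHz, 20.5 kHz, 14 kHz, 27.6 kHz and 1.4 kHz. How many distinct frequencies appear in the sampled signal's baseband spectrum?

fs/2 = 3.25 kHz.
5.8 kHz > fs/2 = 3.25 kHz, folds to fs − 5.8 kHz = 0.7 kHz.
20.5 kHz mod fs = 1 kHz.
1 kHz ≤ fs/2 = 3.25 kHz, appears at 1 kHz.
14 kHz mod fs = 1 kHz.
1 kHz ≤ fs/2 = 3.25 kHz, appears at 1 kHz.
27.6 kHz mod fs = 1.6 kHz.
1.6 kHz ≤ fs/2 = 3.25 kHz, appears at 1.6 kHz.
1.4 kHz ≤ fs/2 = 3.25 kHz, passes unchanged.
Distinct values: {0.7 kHz, 1 kHz, 1.4 kHz, 1.6 kHz} → 4.

4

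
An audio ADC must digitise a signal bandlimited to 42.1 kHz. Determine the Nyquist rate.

84.2 kHz

Nyquist rate = 2 × 42.1 kHz = 84.2 kHz.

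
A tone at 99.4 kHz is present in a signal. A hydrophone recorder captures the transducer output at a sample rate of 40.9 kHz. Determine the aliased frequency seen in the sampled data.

99.4 kHz mod fs = 17.6 kHz.
17.6 kHz ≤ fs/2 = 20.45 kHz, appears at 17.6 kHz.

17.6 kHz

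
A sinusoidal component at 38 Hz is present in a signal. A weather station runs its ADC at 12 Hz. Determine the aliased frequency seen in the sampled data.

38 Hz mod fs = 2 Hz.
2 Hz ≤ fs/2 = 6 Hz, appears at 2 Hz.

2 Hz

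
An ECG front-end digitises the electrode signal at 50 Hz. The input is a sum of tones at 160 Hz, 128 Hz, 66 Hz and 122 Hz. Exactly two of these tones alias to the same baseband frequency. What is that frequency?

22 Hz

fs/2 = 25 Hz.
160 Hz mod fs = 10 Hz.
10 Hz ≤ fs/2 = 25 Hz, appears at 10 Hz.
128 Hz mod fs = 28 Hz.
28 Hz > fs/2 = 25 Hz, folds to fs − 28 Hz = 22 Hz.
66 Hz mod fs = 16 Hz.
16 Hz ≤ fs/2 = 25 Hz, appears at 16 Hz.
122 Hz mod fs = 22 Hz.
22 Hz ≤ fs/2 = 25 Hz, appears at 22 Hz.
122 Hz and 128 Hz both map to 22 Hz.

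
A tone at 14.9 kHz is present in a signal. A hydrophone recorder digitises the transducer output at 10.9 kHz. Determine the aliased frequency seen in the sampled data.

14.9 kHz mod fs = 4 kHz.
4 kHz ≤ fs/2 = 5.45 kHz, appears at 4 kHz.

4 kHz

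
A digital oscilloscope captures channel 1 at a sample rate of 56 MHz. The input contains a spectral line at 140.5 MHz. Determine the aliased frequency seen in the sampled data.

27.5 MHz

140.5 MHz mod fs = 28.5 MHz.
28.5 MHz > fs/2 = 28 MHz, folds to fs − 28.5 MHz = 27.5 MHz.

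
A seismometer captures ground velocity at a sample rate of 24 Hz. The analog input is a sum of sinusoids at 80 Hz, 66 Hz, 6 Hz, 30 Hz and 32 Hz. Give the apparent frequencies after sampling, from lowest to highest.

fs/2 = 12 Hz.
80 Hz mod fs = 8 Hz.
8 Hz ≤ fs/2 = 12 Hz, appears at 8 Hz.
66 Hz mod fs = 18 Hz.
18 Hz > fs/2 = 12 Hz, folds to fs − 18 Hz = 6 Hz.
6 Hz ≤ fs/2 = 12 Hz, passes unchanged.
30 Hz mod fs = 6 Hz.
6 Hz ≤ fs/2 = 12 Hz, appears at 6 Hz.
32 Hz mod fs = 8 Hz.
8 Hz ≤ fs/2 = 12 Hz, appears at 8 Hz.
Distinct values: {6 Hz, 8 Hz}.

6 Hz, 8 Hz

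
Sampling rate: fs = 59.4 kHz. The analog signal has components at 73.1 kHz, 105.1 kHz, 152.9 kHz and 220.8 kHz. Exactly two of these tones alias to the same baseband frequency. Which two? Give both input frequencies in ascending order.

fs/2 = 29.7 kHz.
73.1 kHz mod fs = 13.7 kHz.
13.7 kHz ≤ fs/2 = 29.7 kHz, appears at 13.7 kHz.
105.1 kHz mod fs = 45.7 kHz.
45.7 kHz > fs/2 = 29.7 kHz, folds to fs − 45.7 kHz = 13.7 kHz.
152.9 kHz mod fs = 34.1 kHz.
34.1 kHz > fs/2 = 29.7 kHz, folds to fs − 34.1 kHz = 25.3 kHz.
220.8 kHz mod fs = 42.6 kHz.
42.6 kHz > fs/2 = 29.7 kHz, folds to fs − 42.6 kHz = 16.8 kHz.
73.1 kHz and 105.1 kHz both map to 13.7 kHz.

73.1 kHz, 105.1 kHz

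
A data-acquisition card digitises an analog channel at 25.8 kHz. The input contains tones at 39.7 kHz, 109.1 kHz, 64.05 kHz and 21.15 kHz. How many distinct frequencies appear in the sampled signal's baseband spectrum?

4

fs/2 = 12.9 kHz.
39.7 kHz mod fs = 13.9 kHz.
13.9 kHz > fs/2 = 12.9 kHz, folds to fs − 13.9 kHz = 11.9 kHz.
109.1 kHz mod fs = 5.9 kHz.
5.9 kHz ≤ fs/2 = 12.9 kHz, appears at 5.9 kHz.
64.05 kHz mod fs = 12.45 kHz.
12.45 kHz ≤ fs/2 = 12.9 kHz, appears at 12.45 kHz.
21.15 kHz > fs/2 = 12.9 kHz, folds to fs − 21.15 kHz = 4.65 kHz.
Distinct values: {4.65 kHz, 5.9 kHz, 11.9 kHz, 12.45 kHz} → 4.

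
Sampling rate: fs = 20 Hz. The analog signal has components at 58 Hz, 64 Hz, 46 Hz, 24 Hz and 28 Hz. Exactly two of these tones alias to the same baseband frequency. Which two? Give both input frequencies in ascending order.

fs/2 = 10 Hz.
58 Hz mod fs = 18 Hz.
18 Hz > fs/2 = 10 Hz, folds to fs − 18 Hz = 2 Hz.
64 Hz mod fs = 4 Hz.
4 Hz ≤ fs/2 = 10 Hz, appears at 4 Hz.
46 Hz mod fs = 6 Hz.
6 Hz ≤ fs/2 = 10 Hz, appears at 6 Hz.
24 Hz mod fs = 4 Hz.
4 Hz ≤ fs/2 = 10 Hz, appears at 4 Hz.
28 Hz mod fs = 8 Hz.
8 Hz ≤ fs/2 = 10 Hz, appears at 8 Hz.
24 Hz and 64 Hz both map to 4 Hz.

24 Hz, 64 Hz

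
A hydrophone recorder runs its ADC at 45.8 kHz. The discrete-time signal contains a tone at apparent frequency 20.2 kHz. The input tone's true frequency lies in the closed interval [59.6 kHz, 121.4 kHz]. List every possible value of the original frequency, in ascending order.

Frequencies that alias to 20.2 kHz are k·fs ± 20.2 kHz for integer k ≥ 0.
k=0: 20.2 kHz.
k=1: 25.6 kHz, 66 kHz.
k=2: 71.4 kHz, 111.8 kHz.
k=3: 117.2 kHz, 157.6 kHz.
k=4: 163 kHz, 203.4 kHz.
Within [59.6 kHz, 121.4 kHz]: 66 kHz, 71.4 kHz, 111.8 kHz, 117.2 kHz.

66 kHz, 71.4 kHz, 111.8 kHz, 117.2 kHz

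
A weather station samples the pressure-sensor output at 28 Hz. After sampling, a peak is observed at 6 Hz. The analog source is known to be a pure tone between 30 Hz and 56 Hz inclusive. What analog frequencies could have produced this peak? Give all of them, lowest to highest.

Frequencies that alias to 6 Hz are k·fs ± 6 Hz for integer k ≥ 0.
k=0: 6 Hz.
k=1: 22 Hz, 34 Hz.
k=2: 50 Hz, 62 Hz.
k=3: 78 Hz, 90 Hz.
Within [30 Hz, 56 Hz]: 34 Hz, 50 Hz.

34 Hz, 50 Hz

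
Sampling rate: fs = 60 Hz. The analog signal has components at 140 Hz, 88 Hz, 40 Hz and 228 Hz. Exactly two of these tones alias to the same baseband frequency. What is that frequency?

fs/2 = 30 Hz.
140 Hz mod fs = 20 Hz.
20 Hz ≤ fs/2 = 30 Hz, appears at 20 Hz.
88 Hz mod fs = 28 Hz.
28 Hz ≤ fs/2 = 30 Hz, appears at 28 Hz.
40 Hz > fs/2 = 30 Hz, folds to fs − 40 Hz = 20 Hz.
228 Hz mod fs = 48 Hz.
48 Hz > fs/2 = 30 Hz, folds to fs − 48 Hz = 12 Hz.
40 Hz and 140 Hz both map to 20 Hz.

20 Hz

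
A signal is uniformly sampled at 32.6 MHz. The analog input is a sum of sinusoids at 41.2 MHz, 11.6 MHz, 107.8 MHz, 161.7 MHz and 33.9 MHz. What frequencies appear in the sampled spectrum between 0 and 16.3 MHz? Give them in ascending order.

1.3 MHz, 8.6 MHz, 10 MHz, 11.6 MHz

fs/2 = 16.3 MHz.
41.2 MHz mod fs = 8.6 MHz.
8.6 MHz ≤ fs/2 = 16.3 MHz, appears at 8.6 MHz.
11.6 MHz ≤ fs/2 = 16.3 MHz, passes unchanged.
107.8 MHz mod fs = 10 MHz.
10 MHz ≤ fs/2 = 16.3 MHz, appears at 10 MHz.
161.7 MHz mod fs = 31.3 MHz.
31.3 MHz > fs/2 = 16.3 MHz, folds to fs − 31.3 MHz = 1.3 MHz.
33.9 MHz mod fs = 1.3 MHz.
1.3 MHz ≤ fs/2 = 16.3 MHz, appears at 1.3 MHz.
Distinct values: {1.3 MHz, 8.6 MHz, 10 MHz, 11.6 MHz}.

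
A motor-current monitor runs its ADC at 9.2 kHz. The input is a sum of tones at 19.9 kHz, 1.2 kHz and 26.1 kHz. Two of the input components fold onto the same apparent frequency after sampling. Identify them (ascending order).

fs/2 = 4.6 kHz.
19.9 kHz mod fs = 1.5 kHz.
1.5 kHz ≤ fs/2 = 4.6 kHz, appears at 1.5 kHz.
1.2 kHz ≤ fs/2 = 4.6 kHz, passes unchanged.
26.1 kHz mod fs = 7.7 kHz.
7.7 kHz > fs/2 = 4.6 kHz, folds to fs − 7.7 kHz = 1.5 kHz.
19.9 kHz and 26.1 kHz both map to 1.5 kHz.

19.9 kHz, 26.1 kHz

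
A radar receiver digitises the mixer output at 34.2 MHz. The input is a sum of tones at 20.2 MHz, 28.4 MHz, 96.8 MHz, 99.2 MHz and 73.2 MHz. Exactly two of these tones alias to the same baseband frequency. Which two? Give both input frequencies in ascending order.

fs/2 = 17.1 MHz.
20.2 MHz > fs/2 = 17.1 MHz, folds to fs − 20.2 MHz = 14 MHz.
28.4 MHz > fs/2 = 17.1 MHz, folds to fs − 28.4 MHz = 5.8 MHz.
96.8 MHz mod fs = 28.4 MHz.
28.4 MHz > fs/2 = 17.1 MHz, folds to fs − 28.4 MHz = 5.8 MHz.
99.2 MHz mod fs = 30.8 MHz.
30.8 MHz > fs/2 = 17.1 MHz, folds to fs − 30.8 MHz = 3.4 MHz.
73.2 MHz mod fs = 4.8 MHz.
4.8 MHz ≤ fs/2 = 17.1 MHz, appears at 4.8 MHz.
28.4 MHz and 96.8 MHz both map to 5.8 MHz.

28.4 MHz, 96.8 MHz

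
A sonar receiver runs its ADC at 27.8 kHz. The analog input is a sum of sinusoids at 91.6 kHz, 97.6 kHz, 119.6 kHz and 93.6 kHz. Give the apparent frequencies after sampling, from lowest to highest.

8.2 kHz, 8.4 kHz, 10.2 kHz, 13.6 kHz

fs/2 = 13.9 kHz.
91.6 kHz mod fs = 8.2 kHz.
8.2 kHz ≤ fs/2 = 13.9 kHz, appears at 8.2 kHz.
97.6 kHz mod fs = 14.2 kHz.
14.2 kHz > fs/2 = 13.9 kHz, folds to fs − 14.2 kHz = 13.6 kHz.
119.6 kHz mod fs = 8.4 kHz.
8.4 kHz ≤ fs/2 = 13.9 kHz, appears at 8.4 kHz.
93.6 kHz mod fs = 10.2 kHz.
10.2 kHz ≤ fs/2 = 13.9 kHz, appears at 10.2 kHz.
Distinct values: {8.2 kHz, 8.4 kHz, 10.2 kHz, 13.6 kHz}.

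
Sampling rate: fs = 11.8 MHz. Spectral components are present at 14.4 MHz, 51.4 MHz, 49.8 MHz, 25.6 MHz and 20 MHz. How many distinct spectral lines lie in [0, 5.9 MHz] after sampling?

4

fs/2 = 5.9 MHz.
14.4 MHz mod fs = 2.6 MHz.
2.6 MHz ≤ fs/2 = 5.9 MHz, appears at 2.6 MHz.
51.4 MHz mod fs = 4.2 MHz.
4.2 MHz ≤ fs/2 = 5.9 MHz, appears at 4.2 MHz.
49.8 MHz mod fs = 2.6 MHz.
2.6 MHz ≤ fs/2 = 5.9 MHz, appears at 2.6 MHz.
25.6 MHz mod fs = 2 MHz.
2 MHz ≤ fs/2 = 5.9 MHz, appears at 2 MHz.
20 MHz mod fs = 8.2 MHz.
8.2 MHz > fs/2 = 5.9 MHz, folds to fs − 8.2 MHz = 3.6 MHz.
Distinct values: {2 MHz, 2.6 MHz, 3.6 MHz, 4.2 MHz} → 4.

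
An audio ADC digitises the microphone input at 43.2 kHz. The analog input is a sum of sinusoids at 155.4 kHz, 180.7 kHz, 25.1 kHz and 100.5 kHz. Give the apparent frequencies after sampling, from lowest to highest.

7.9 kHz, 14.1 kHz, 17.4 kHz, 18.1 kHz

fs/2 = 21.6 kHz.
155.4 kHz mod fs = 25.8 kHz.
25.8 kHz > fs/2 = 21.6 kHz, folds to fs − 25.8 kHz = 17.4 kHz.
180.7 kHz mod fs = 7.9 kHz.
7.9 kHz ≤ fs/2 = 21.6 kHz, appears at 7.9 kHz.
25.1 kHz > fs/2 = 21.6 kHz, folds to fs − 25.1 kHz = 18.1 kHz.
100.5 kHz mod fs = 14.1 kHz.
14.1 kHz ≤ fs/2 = 21.6 kHz, appears at 14.1 kHz.
Distinct values: {7.9 kHz, 14.1 kHz, 17.4 kHz, 18.1 kHz}.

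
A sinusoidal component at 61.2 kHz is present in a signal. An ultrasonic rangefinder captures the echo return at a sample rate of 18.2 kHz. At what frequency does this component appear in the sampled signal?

6.6 kHz

61.2 kHz mod fs = 6.6 kHz.
6.6 kHz ≤ fs/2 = 9.1 kHz, appears at 6.6 kHz.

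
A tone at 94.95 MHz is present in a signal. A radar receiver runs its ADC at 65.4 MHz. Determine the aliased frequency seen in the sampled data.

29.55 MHz

94.95 MHz mod fs = 29.55 MHz.
29.55 MHz ≤ fs/2 = 32.7 MHz, appears at 29.55 MHz.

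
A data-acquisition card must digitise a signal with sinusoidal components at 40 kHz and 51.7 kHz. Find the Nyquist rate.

Highest-frequency component: 51.7 kHz.
Nyquist rate = 2 × 51.7 kHz = 103.4 kHz.

103.4 kHz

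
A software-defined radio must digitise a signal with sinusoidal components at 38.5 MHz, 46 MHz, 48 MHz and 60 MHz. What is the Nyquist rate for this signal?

Highest-frequency component: 60 MHz.
Nyquist rate = 2 × 60 MHz = 120 MHz.

120 MHz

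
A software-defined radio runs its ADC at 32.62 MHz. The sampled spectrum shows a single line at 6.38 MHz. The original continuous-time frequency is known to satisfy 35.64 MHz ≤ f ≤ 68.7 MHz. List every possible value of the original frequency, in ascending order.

Frequencies that alias to 6.38 MHz are k·fs ± 6.38 MHz for integer k ≥ 0.
k=0: 6.38 MHz.
k=1: 26.24 MHz, 39 MHz.
k=2: 58.86 MHz, 71.62 MHz.
k=3: 91.48 MHz, 104.24 MHz.
Within [35.64 MHz, 68.7 MHz]: 39 MHz, 58.86 MHz.

39 MHz, 58.86 MHz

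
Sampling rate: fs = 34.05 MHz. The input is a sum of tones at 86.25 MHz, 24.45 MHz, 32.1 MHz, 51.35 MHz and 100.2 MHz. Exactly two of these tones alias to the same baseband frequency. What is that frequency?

1.95 MHz

fs/2 = 17.025 MHz.
86.25 MHz mod fs = 18.15 MHz.
18.15 MHz > fs/2 = 17.025 MHz, folds to fs − 18.15 MHz = 15.9 MHz.
24.45 MHz > fs/2 = 17.025 MHz, folds to fs − 24.45 MHz = 9.6 MHz.
32.1 MHz > fs/2 = 17.025 MHz, folds to fs − 32.1 MHz = 1.95 MHz.
51.35 MHz mod fs = 17.3 MHz.
17.3 MHz > fs/2 = 17.025 MHz, folds to fs − 17.3 MHz = 16.75 MHz.
100.2 MHz mod fs = 32.1 MHz.
32.1 MHz > fs/2 = 17.025 MHz, folds to fs − 32.1 MHz = 1.95 MHz.
32.1 MHz and 100.2 MHz both map to 1.95 MHz.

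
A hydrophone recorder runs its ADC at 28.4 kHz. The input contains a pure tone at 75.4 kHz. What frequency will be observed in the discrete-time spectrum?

9.8 kHz

75.4 kHz mod fs = 18.6 kHz.
18.6 kHz > fs/2 = 14.2 kHz, folds to fs − 18.6 kHz = 9.8 kHz.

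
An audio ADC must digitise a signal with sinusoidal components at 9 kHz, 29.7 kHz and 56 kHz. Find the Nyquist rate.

112 kHz

Highest-frequency component: 56 kHz.
Nyquist rate = 2 × 56 kHz = 112 kHz.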